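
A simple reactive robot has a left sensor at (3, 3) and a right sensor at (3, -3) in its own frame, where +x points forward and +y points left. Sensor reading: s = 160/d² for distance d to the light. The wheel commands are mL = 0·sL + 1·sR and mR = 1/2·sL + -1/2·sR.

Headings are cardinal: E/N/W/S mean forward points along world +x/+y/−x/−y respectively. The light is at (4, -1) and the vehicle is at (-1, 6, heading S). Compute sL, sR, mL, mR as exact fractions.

left sensor world pos  = (2, 3); dL² = 20
right sensor world pos = (-4, 3); dR² = 80
sL = 160/20 = 8
sR = 160/80 = 2
mL = 0·sL + 1·sR = 2
mR = 1/2·sL + -1/2·sR = 3

8 2 2 3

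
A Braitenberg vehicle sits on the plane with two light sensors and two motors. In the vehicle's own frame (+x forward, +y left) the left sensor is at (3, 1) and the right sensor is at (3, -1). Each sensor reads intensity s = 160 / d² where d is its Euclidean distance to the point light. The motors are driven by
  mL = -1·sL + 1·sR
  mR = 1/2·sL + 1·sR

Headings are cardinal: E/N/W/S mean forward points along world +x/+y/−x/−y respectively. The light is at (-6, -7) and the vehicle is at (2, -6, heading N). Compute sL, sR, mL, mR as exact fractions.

32/13 160/97 -1024/1261 3632/1261

left sensor world pos  = (1, -3); dL² = 65
right sensor world pos = (3, -3); dR² = 97
sL = 160/65 = 32/13
sR = 160/97 = 160/97
mL = -1·sL + 1·sR = -1024/1261
mR = 1/2·sL + 1·sR = 3632/1261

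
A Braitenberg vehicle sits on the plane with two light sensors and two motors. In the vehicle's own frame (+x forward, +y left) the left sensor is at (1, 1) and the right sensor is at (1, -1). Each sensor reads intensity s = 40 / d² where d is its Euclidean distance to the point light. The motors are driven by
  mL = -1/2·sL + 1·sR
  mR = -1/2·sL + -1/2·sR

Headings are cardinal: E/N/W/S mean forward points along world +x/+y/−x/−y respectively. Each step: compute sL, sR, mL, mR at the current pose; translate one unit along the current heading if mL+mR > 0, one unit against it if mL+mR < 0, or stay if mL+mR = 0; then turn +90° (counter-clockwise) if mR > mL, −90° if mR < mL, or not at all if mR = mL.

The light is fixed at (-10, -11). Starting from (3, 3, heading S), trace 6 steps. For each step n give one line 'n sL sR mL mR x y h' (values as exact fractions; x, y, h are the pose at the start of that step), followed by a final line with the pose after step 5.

0 8/73 40/313 1668/22849 -2712/22849 3 3 S
1 2/17 1/10 7/170 -37/340 3 4 W
2 8/85 40/481 1476/40885 -3624/40885 4 4 N
3 4/45 20/197 506/8865 -844/8865 4 3 E
4 8/73 40/313 1668/22849 -2712/22849 3 3 S
5 2/17 1/10 7/170 -37/340 3 4 W
final 4 4 N

n=0: pose=(3,3,S); sL=8/73, sR=40/313; mL=1668/22849, mR=-2712/22849; mL+mR=-1044/22849 → advance -1; mR−mL=-60/313 → turn -1·90°
n=1: pose=(3,4,W); sL=2/17, sR=1/10; mL=7/170, mR=-37/340; mL+mR=-23/340 → advance -1; mR−mL=-3/20 → turn -1·90°
n=2: pose=(4,4,N); sL=8/85, sR=40/481; mL=1476/40885, mR=-3624/40885; mL+mR=-2148/40885 → advance -1; mR−mL=-60/481 → turn -1·90°
n=3: pose=(4,3,E); sL=4/45, sR=20/197; mL=506/8865, mR=-844/8865; mL+mR=-338/8865 → advance -1; mR−mL=-30/197 → turn -1·90°
n=4: pose=(3,3,S); sL=8/73, sR=40/313; mL=1668/22849, mR=-2712/22849; mL+mR=-1044/22849 → advance -1; mR−mL=-60/313 → turn -1·90°
n=5: pose=(3,4,W); sL=2/17, sR=1/10; mL=7/170, mR=-37/340; mL+mR=-23/340 → advance -1; mR−mL=-3/20 → turn -1·90°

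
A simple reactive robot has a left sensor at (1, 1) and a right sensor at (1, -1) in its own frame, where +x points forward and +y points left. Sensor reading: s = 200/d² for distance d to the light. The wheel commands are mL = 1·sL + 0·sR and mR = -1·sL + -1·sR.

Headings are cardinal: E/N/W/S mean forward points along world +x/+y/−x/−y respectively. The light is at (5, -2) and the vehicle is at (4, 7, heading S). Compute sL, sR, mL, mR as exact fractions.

left sensor world pos  = (5, 6); dL² = 64
right sensor world pos = (3, 6); dR² = 68
sL = 200/64 = 25/8
sR = 200/68 = 50/17
mL = 1·sL + 0·sR = 25/8
mR = -1·sL + -1·sR = -825/136

25/8 50/17 25/8 -825/136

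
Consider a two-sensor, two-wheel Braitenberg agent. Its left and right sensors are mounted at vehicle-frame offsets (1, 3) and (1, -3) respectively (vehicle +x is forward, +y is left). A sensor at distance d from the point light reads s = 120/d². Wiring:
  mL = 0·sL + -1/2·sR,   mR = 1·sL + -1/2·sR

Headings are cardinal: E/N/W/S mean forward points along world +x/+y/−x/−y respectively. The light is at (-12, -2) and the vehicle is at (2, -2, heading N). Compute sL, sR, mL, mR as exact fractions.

60/61 12/29 -6/29 1374/1769

left sensor world pos  = (-1, -1); dL² = 122
right sensor world pos = (5, -1); dR² = 290
sL = 120/122 = 60/61
sR = 120/290 = 12/29
mL = 0·sL + -1/2·sR = -6/29
mR = 1·sL + -1/2·sR = 1374/1769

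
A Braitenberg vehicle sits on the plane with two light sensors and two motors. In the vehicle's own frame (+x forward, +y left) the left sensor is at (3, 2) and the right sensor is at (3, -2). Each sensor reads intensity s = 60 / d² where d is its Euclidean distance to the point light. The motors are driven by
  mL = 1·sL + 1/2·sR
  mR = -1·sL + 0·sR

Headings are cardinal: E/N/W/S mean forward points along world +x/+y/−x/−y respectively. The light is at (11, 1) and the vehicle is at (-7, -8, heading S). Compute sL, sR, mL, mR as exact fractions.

3/20 15/136 279/1360 -3/20

left sensor world pos  = (-5, -11); dL² = 400
right sensor world pos = (-9, -11); dR² = 544
sL = 60/400 = 3/20
sR = 60/544 = 15/136
mL = 1·sL + 1/2·sR = 279/1360
mR = -1·sL + 0·sR = -3/20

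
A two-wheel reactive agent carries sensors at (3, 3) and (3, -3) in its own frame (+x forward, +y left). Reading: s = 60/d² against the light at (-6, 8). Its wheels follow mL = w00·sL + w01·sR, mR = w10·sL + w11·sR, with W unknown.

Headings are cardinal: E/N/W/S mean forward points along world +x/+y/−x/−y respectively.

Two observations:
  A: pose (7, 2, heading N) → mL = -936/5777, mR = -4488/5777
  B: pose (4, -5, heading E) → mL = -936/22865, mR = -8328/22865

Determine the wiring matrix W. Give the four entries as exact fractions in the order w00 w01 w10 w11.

obs A: pose=(7,2,N) → sL=60/109, sR=12/53, mL=-936/5777, mR=-4488/5777
obs B: pose=(4,-5,E) → sL=60/269, sR=12/85, mL=-936/22865, mR=-8328/22865
sensor matrix S = [[60/109, 12/53], [60/269, 12/85]]; det S = 718848/26418221
solve [mL_A; mL_B] = S·[w00; w01] and [mR_A; mR_B] = S·[w10; w11]:
  w00 = -1/2, w01 = 1/2, w10 = -1, w11 = -1

-1/2 1/2 -1 -1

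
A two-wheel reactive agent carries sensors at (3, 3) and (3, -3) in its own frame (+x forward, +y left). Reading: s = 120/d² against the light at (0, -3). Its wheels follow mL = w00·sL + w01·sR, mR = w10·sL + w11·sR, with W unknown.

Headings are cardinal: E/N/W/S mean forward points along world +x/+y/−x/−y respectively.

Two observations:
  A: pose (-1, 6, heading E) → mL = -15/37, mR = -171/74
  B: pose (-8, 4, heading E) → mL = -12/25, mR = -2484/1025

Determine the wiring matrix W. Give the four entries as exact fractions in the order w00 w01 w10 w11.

obs A: pose=(-1,6,E) → sL=30/37, sR=3, mL=-15/37, mR=-171/74
obs B: pose=(-8,4,E) → sL=24/25, sR=120/41, mL=-12/25, mR=-2484/1025
sensor matrix S = [[30/37, 3], [24/25, 120/41]]; det S = -19224/37925
solve [mL_A; mL_B] = S·[w00; w01] and [mR_A; mR_B] = S·[w10; w11]:
  w00 = -1/2, w01 = 0, w10 = -1, w11 = -1/2

-1/2 0 -1 -1/2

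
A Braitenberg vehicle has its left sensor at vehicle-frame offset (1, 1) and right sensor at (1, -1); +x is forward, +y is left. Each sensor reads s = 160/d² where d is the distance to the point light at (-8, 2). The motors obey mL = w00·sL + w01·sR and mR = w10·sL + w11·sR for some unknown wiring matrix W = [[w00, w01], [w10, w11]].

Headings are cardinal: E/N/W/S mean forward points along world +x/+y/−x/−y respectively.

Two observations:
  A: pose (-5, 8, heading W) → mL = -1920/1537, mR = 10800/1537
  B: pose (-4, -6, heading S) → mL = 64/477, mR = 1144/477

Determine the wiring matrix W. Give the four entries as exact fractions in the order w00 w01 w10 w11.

obs A: pose=(-5,8,W) → sL=160/29, sR=160/53, mL=-1920/1537, mR=10800/1537
obs B: pose=(-4,-6,S) → sL=80/53, sR=16/9, mL=64/477, mR=1144/477
sensor matrix S = [[160/29, 160/53], [80/53, 16/9]]; det S = 3850240/733149
solve [mL_A; mL_B] = S·[w00; w01] and [mR_A; mR_B] = S·[w10; w11]:
  w00 = -1/2, w01 = 1/2, w10 = 1, w11 = 1/2

-1/2 1/2 1 1/2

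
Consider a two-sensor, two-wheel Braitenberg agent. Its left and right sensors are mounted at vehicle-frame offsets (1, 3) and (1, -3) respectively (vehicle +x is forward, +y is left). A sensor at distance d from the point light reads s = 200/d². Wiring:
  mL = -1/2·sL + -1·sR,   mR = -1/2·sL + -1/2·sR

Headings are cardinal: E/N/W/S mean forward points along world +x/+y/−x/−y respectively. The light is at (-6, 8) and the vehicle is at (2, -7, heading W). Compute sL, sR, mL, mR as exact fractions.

200/373 200/193 -93900/71989 -56600/71989

left sensor world pos  = (1, -10); dL² = 373
right sensor world pos = (1, -4); dR² = 193
sL = 200/373 = 200/373
sR = 200/193 = 200/193
mL = -1/2·sL + -1·sR = -93900/71989
mR = -1/2·sL + -1/2·sR = -56600/71989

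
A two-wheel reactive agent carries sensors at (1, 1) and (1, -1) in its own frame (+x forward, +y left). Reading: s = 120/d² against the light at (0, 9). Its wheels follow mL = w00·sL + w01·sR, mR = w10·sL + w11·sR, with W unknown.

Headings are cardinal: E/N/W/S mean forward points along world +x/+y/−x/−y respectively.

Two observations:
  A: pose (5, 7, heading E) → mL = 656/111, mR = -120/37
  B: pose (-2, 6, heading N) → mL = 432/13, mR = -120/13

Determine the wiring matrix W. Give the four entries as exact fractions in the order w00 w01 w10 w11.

obs A: pose=(5,7,E) → sL=120/37, sR=8/3, mL=656/111, mR=-120/37
obs B: pose=(-2,6,N) → sL=120/13, sR=24, mL=432/13, mR=-120/13
sensor matrix S = [[120/37, 8/3], [120/13, 24]]; det S = 25600/481
solve [mL_A; mL_B] = S·[w00; w01] and [mR_A; mR_B] = S·[w10; w11]:
  w00 = 1, w01 = 1, w10 = -1, w11 = 0

1 1 -1 0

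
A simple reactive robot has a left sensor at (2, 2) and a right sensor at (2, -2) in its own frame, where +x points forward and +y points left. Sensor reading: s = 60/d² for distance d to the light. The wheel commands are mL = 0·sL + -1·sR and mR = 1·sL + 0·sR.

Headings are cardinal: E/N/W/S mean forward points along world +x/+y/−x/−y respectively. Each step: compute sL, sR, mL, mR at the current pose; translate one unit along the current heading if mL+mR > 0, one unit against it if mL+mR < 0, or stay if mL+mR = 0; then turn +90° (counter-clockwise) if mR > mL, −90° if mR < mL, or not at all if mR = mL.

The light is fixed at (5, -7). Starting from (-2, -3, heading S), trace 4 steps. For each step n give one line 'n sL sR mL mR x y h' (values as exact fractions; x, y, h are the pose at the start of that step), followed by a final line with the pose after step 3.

n=0: pose=(-2,-3,S); sL=60/29, sR=12/17; mL=-12/17, mR=60/29; mL+mR=672/493 → advance +1; mR−mL=1368/493 → turn +1·90°
n=1: pose=(-2,-4,E); sL=6/5, sR=30/13; mL=-30/13, mR=6/5; mL+mR=-72/65 → advance -1; mR−mL=228/65 → turn +1·90°
n=2: pose=(-3,-4,N); sL=12/25, sR=60/61; mL=-60/61, mR=12/25; mL+mR=-768/1525 → advance -1; mR−mL=2232/1525 → turn +1·90°
n=3: pose=(-3,-5,W); sL=3/5, sR=15/29; mL=-15/29, mR=3/5; mL+mR=12/145 → advance +1; mR−mL=162/145 → turn +1·90°

0 60/29 12/17 -12/17 60/29 -2 -3 S
1 6/5 30/13 -30/13 6/5 -2 -4 E
2 12/25 60/61 -60/61 12/25 -3 -4 N
3 3/5 15/29 -15/29 3/5 -3 -5 W
final -4 -5 S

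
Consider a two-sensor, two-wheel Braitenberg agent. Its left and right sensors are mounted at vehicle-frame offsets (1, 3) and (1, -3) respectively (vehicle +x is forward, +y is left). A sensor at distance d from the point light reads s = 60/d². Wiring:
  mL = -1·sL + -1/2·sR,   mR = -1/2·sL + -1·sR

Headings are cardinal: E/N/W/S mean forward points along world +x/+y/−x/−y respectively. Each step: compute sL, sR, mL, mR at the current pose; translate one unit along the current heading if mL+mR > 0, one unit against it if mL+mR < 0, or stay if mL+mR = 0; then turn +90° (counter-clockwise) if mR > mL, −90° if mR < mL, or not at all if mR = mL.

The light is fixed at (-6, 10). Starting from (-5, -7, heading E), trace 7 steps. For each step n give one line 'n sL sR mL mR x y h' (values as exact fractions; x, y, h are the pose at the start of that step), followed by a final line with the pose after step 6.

0 3/10 15/101 -189/505 -603/2020 -5 -7 E
1 12/53 12/53 -18/53 -18/53 -6 -7 N
2 30/149 30/149 -45/149 -45/149 -6 -8 N
3 20/111 20/111 -10/37 -10/37 -6 -9 N
4 6/37 6/37 -9/37 -9/37 -6 -10 N
5 60/409 60/409 -90/409 -90/409 -6 -11 N
6 2/15 2/15 -1/5 -1/5 -6 -12 N
final -6 -13 N

n=0: pose=(-5,-7,E); sL=3/10, sR=15/101; mL=-189/505, mR=-603/2020; mL+mR=-1359/2020 → advance -1; mR−mL=153/2020 → turn +1·90°
n=1: pose=(-6,-7,N); sL=12/53, sR=12/53; mL=-18/53, mR=-18/53; mL+mR=-36/53 → advance -1; mR−mL=0 → turn +0·90°
n=2: pose=(-6,-8,N); sL=30/149, sR=30/149; mL=-45/149, mR=-45/149; mL+mR=-90/149 → advance -1; mR−mL=0 → turn +0·90°
n=3: pose=(-6,-9,N); sL=20/111, sR=20/111; mL=-10/37, mR=-10/37; mL+mR=-20/37 → advance -1; mR−mL=0 → turn +0·90°
n=4: pose=(-6,-10,N); sL=6/37, sR=6/37; mL=-9/37, mR=-9/37; mL+mR=-18/37 → advance -1; mR−mL=0 → turn +0·90°
n=5: pose=(-6,-11,N); sL=60/409, sR=60/409; mL=-90/409, mR=-90/409; mL+mR=-180/409 → advance -1; mR−mL=0 → turn +0·90°
n=6: pose=(-6,-12,N); sL=2/15, sR=2/15; mL=-1/5, mR=-1/5; mL+mR=-2/5 → advance -1; mR−mL=0 → turn +0·90°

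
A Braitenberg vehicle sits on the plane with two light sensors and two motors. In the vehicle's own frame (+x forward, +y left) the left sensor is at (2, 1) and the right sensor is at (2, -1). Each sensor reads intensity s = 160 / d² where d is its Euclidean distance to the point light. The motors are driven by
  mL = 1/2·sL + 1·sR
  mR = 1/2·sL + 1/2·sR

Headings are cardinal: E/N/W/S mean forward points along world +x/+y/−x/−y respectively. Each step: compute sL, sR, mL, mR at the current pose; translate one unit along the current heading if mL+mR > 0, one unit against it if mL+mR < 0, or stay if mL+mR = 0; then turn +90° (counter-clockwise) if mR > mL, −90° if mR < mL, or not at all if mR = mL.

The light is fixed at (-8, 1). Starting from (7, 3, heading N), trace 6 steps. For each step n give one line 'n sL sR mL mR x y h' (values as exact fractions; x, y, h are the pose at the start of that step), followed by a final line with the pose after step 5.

0 40/53 10/17 870/901 605/901 7 3 N
1 32/61 160/293 14448/17873 9568/17873 7 4 E
2 16/29 80/113 3224/3277 2064/3277 8 4 S
3 160/197 32/41 9584/8077 6432/8077 8 3 W
4 40/53 10/17 870/901 605/901 7 3 N
5 32/61 160/293 14448/17873 9568/17873 7 4 E
final 8 4 S

n=0: pose=(7,3,N); sL=40/53, sR=10/17; mL=870/901, mR=605/901; mL+mR=1475/901 → advance +1; mR−mL=-5/17 → turn -1·90°
n=1: pose=(7,4,E); sL=32/61, sR=160/293; mL=14448/17873, mR=9568/17873; mL+mR=24016/17873 → advance +1; mR−mL=-80/293 → turn -1·90°
n=2: pose=(8,4,S); sL=16/29, sR=80/113; mL=3224/3277, mR=2064/3277; mL+mR=5288/3277 → advance +1; mR−mL=-40/113 → turn -1·90°
n=3: pose=(8,3,W); sL=160/197, sR=32/41; mL=9584/8077, mR=6432/8077; mL+mR=16016/8077 → advance +1; mR−mL=-16/41 → turn -1·90°
n=4: pose=(7,3,N); sL=40/53, sR=10/17; mL=870/901, mR=605/901; mL+mR=1475/901 → advance +1; mR−mL=-5/17 → turn -1·90°
n=5: pose=(7,4,E); sL=32/61, sR=160/293; mL=14448/17873, mR=9568/17873; mL+mR=24016/17873 → advance +1; mR−mL=-80/293 → turn -1·90°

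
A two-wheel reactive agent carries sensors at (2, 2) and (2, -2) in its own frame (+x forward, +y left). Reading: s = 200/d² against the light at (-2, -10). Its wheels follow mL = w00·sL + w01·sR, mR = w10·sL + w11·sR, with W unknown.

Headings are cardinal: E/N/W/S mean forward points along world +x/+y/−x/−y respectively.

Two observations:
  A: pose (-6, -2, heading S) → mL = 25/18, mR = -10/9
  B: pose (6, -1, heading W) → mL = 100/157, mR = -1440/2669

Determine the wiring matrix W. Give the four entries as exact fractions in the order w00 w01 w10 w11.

0 1/2 -1/2 1/2

obs A: pose=(-6,-2,S) → sL=5, sR=25/9, mL=25/18, mR=-10/9
obs B: pose=(6,-1,W) → sL=40/17, sR=200/157, mL=100/157, mR=-1440/2669
sensor matrix S = [[5, 25/9], [40/17, 200/157]]; det S = -4000/24021
solve [mL_A; mL_B] = S·[w00; w01] and [mR_A; mR_B] = S·[w10; w11]:
  w00 = 0, w01 = 1/2, w10 = -1/2, w11 = 1/2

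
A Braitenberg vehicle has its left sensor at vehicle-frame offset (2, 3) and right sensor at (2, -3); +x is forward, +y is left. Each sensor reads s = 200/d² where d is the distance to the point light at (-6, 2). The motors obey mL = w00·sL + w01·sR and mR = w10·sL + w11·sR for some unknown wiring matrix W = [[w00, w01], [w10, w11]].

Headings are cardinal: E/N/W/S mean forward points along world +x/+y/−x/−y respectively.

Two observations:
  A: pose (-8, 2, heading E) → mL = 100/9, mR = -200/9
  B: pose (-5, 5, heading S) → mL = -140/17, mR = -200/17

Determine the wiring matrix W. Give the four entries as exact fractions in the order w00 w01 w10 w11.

1 -1/2 -1 0

obs A: pose=(-8,2,E) → sL=200/9, sR=200/9, mL=100/9, mR=-200/9
obs B: pose=(-5,5,S) → sL=200/17, sR=40, mL=-140/17, mR=-200/17
sensor matrix S = [[200/9, 200/9], [200/17, 40]]; det S = 32000/51
solve [mL_A; mL_B] = S·[w00; w01] and [mR_A; mR_B] = S·[w10; w11]:
  w00 = 1, w01 = -1/2, w10 = -1, w11 = 0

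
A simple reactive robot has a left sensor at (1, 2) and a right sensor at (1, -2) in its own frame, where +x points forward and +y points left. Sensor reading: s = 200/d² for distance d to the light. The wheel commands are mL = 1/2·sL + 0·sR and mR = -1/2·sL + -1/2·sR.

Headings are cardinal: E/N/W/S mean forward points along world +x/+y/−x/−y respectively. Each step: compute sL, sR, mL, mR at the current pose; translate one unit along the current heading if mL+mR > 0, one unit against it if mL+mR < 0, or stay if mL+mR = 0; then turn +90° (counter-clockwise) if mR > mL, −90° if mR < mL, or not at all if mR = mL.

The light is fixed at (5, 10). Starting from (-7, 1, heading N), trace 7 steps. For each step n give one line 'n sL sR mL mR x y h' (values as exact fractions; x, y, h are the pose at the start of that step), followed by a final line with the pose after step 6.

0 10/13 50/41 5/13 -530/533 -7 1 N
1 40/37 40/53 20/37 -1800/1961 -7 0 E
2 100/121 100/173 50/121 -14700/20933 -8 0 S
3 200/317 40/49 100/317 -11240/15533 -8 1 W
4 10/13 50/41 5/13 -530/533 -7 1 N
5 40/37 40/53 20/37 -1800/1961 -7 0 E
6 100/121 100/173 50/121 -14700/20933 -8 0 S
final -8 1 W

n=0: pose=(-7,1,N); sL=10/13, sR=50/41; mL=5/13, mR=-530/533; mL+mR=-25/41 → advance -1; mR−mL=-735/533 → turn -1·90°
n=1: pose=(-7,0,E); sL=40/37, sR=40/53; mL=20/37, mR=-1800/1961; mL+mR=-20/53 → advance -1; mR−mL=-2860/1961 → turn -1·90°
n=2: pose=(-8,0,S); sL=100/121, sR=100/173; mL=50/121, mR=-14700/20933; mL+mR=-50/173 → advance -1; mR−mL=-23350/20933 → turn -1·90°
n=3: pose=(-8,1,W); sL=200/317, sR=40/49; mL=100/317, mR=-11240/15533; mL+mR=-20/49 → advance -1; mR−mL=-16140/15533 → turn -1·90°
n=4: pose=(-7,1,N); sL=10/13, sR=50/41; mL=5/13, mR=-530/533; mL+mR=-25/41 → advance -1; mR−mL=-735/533 → turn -1·90°
n=5: pose=(-7,0,E); sL=40/37, sR=40/53; mL=20/37, mR=-1800/1961; mL+mR=-20/53 → advance -1; mR−mL=-2860/1961 → turn -1·90°
n=6: pose=(-8,0,S); sL=100/121, sR=100/173; mL=50/121, mR=-14700/20933; mL+mR=-50/173 → advance -1; mR−mL=-23350/20933 → turn -1·90°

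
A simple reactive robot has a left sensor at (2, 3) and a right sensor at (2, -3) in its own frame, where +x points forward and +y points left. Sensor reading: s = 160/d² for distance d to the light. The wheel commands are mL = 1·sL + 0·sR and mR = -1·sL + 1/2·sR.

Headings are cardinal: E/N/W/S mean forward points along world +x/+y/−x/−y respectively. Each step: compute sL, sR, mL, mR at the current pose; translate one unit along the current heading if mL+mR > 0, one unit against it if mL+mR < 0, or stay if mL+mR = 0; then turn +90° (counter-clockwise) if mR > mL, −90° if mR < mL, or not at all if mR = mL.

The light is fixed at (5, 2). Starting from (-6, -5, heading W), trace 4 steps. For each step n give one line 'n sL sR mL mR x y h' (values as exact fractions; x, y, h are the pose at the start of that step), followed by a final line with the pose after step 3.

n=0: pose=(-6,-5,W); sL=160/269, sR=32/37; mL=160/269, mR=-1616/9953; mL+mR=16/37 → advance +1; mR−mL=-7536/9953 → turn -1·90°
n=1: pose=(-7,-5,N); sL=16/25, sR=80/53; mL=16/25, mR=152/1325; mL+mR=40/53 → advance +1; mR−mL=-696/1325 → turn -1·90°
n=2: pose=(-7,-4,E); sL=160/109, sR=160/181; mL=160/109, mR=-20240/19729; mL+mR=80/181 → advance +1; mR−mL=-49200/19729 → turn -1·90°
n=3: pose=(-6,-4,S); sL=5/4, sR=8/13; mL=5/4, mR=-49/52; mL+mR=4/13 → advance +1; mR−mL=-57/26 → turn -1·90°

0 160/269 32/37 160/269 -1616/9953 -6 -5 W
1 16/25 80/53 16/25 152/1325 -7 -5 N
2 160/109 160/181 160/109 -20240/19729 -7 -4 E
3 5/4 8/13 5/4 -49/52 -6 -4 S
final -6 -5 W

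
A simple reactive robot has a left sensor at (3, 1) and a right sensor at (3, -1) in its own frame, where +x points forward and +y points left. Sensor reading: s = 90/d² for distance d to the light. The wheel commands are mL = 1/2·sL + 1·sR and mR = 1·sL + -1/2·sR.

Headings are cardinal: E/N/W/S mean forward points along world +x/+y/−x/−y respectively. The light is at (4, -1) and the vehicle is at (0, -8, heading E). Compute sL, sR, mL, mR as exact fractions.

left sensor world pos  = (3, -7); dL² = 37
right sensor world pos = (3, -9); dR² = 65
sL = 90/37 = 90/37
sR = 90/65 = 18/13
mL = 1/2·sL + 1·sR = 1251/481
mR = 1·sL + -1/2·sR = 837/481

90/37 18/13 1251/481 837/481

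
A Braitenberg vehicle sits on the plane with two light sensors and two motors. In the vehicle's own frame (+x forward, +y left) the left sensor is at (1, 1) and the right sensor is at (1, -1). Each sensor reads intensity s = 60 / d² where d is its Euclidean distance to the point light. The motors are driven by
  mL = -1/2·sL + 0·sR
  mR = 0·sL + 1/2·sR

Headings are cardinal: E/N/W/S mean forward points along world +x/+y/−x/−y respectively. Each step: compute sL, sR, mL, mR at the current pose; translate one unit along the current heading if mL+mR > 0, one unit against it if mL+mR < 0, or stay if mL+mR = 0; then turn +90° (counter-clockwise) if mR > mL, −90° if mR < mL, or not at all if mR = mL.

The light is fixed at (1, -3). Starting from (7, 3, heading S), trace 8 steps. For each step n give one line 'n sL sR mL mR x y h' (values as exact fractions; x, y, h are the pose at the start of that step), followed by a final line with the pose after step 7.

n=0: pose=(7,3,S); sL=30/37, sR=6/5; mL=-15/37, mR=3/5; mL+mR=36/185 → advance +1; mR−mL=186/185 → turn +1·90°
n=1: pose=(7,2,E); sL=12/17, sR=12/13; mL=-6/17, mR=6/13; mL+mR=24/221 → advance +1; mR−mL=180/221 → turn +1·90°
n=2: pose=(8,2,N); sL=5/6, sR=3/5; mL=-5/12, mR=3/10; mL+mR=-7/60 → advance -1; mR−mL=43/60 → turn +1·90°
n=3: pose=(8,1,W); sL=4/3, sR=60/61; mL=-2/3, mR=30/61; mL+mR=-32/183 → advance -1; mR−mL=212/183 → turn +1·90°
n=4: pose=(9,1,S); sL=2/3, sR=30/29; mL=-1/3, mR=15/29; mL+mR=16/87 → advance +1; mR−mL=74/87 → turn +1·90°
n=5: pose=(9,0,E); sL=60/97, sR=12/17; mL=-30/97, mR=6/17; mL+mR=72/1649 → advance +1; mR−mL=1092/1649 → turn +1·90°
n=6: pose=(10,0,N); sL=3/4, sR=15/29; mL=-3/8, mR=15/58; mL+mR=-27/232 → advance -1; mR−mL=147/232 → turn +1·90°
n=7: pose=(10,-1,W); sL=12/13, sR=60/73; mL=-6/13, mR=30/73; mL+mR=-48/949 → advance -1; mR−mL=828/949 → turn +1·90°

0 30/37 6/5 -15/37 3/5 7 3 S
1 12/17 12/13 -6/17 6/13 7 2 E
2 5/6 3/5 -5/12 3/10 8 2 N
3 4/3 60/61 -2/3 30/61 8 1 W
4 2/3 30/29 -1/3 15/29 9 1 S
5 60/97 12/17 -30/97 6/17 9 0 E
6 3/4 15/29 -3/8 15/58 10 0 N
7 12/13 60/73 -6/13 30/73 10 -1 W
final 11 -1 S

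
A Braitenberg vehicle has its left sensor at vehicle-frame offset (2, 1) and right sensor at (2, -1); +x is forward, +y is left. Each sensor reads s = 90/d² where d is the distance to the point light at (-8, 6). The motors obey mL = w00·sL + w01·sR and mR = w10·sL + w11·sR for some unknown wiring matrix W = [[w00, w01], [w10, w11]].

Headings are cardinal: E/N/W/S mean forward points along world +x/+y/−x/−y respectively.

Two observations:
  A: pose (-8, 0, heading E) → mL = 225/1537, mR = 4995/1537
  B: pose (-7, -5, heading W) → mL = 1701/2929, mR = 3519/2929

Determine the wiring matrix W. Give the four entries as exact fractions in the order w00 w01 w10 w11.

-1/2 1 1/2 1

obs A: pose=(-8,0,E) → sL=90/29, sR=90/53, mL=225/1537, mR=4995/1537
obs B: pose=(-7,-5,W) → sL=18/29, sR=90/101, mL=1701/2929, mR=3519/2929
sensor matrix S = [[90/29, 90/53], [18/29, 90/101]]; det S = 265680/155237
solve [mL_A; mL_B] = S·[w00; w01] and [mR_A; mR_B] = S·[w10; w11]:
  w00 = -1/2, w01 = 1, w10 = 1/2, w11 = 1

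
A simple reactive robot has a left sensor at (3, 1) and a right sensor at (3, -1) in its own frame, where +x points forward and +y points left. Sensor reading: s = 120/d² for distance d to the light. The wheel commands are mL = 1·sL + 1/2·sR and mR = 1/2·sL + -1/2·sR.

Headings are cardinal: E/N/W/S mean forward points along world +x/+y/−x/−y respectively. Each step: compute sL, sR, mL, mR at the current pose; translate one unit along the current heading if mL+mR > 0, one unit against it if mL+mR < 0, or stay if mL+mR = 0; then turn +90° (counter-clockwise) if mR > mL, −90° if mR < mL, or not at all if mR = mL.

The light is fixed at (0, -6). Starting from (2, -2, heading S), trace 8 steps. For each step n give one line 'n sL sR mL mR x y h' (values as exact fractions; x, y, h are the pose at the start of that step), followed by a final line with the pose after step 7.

0 12 60 42 -24 2 -2 S
1 24 120/17 468/17 144/17 2 -3 W
2 10/3 3 29/6 1/6 1 -3 N
3 120/41 24/5 1092/205 -192/205 1 -2 E
4 12 60 42 -24 2 -2 S
5 24 120/17 468/17 144/17 2 -3 W
6 10/3 3 29/6 1/6 1 -3 N
7 120/41 24/5 1092/205 -192/205 1 -2 E
final 2 -2 S

n=0: pose=(2,-2,S); sL=12, sR=60; mL=42, mR=-24; mL+mR=18 → advance +1; mR−mL=-66 → turn -1·90°
n=1: pose=(2,-3,W); sL=24, sR=120/17; mL=468/17, mR=144/17; mL+mR=36 → advance +1; mR−mL=-324/17 → turn -1·90°
n=2: pose=(1,-3,N); sL=10/3, sR=3; mL=29/6, mR=1/6; mL+mR=5 → advance +1; mR−mL=-14/3 → turn -1·90°
n=3: pose=(1,-2,E); sL=120/41, sR=24/5; mL=1092/205, mR=-192/205; mL+mR=180/41 → advance +1; mR−mL=-1284/205 → turn -1·90°
n=4: pose=(2,-2,S); sL=12, sR=60; mL=42, mR=-24; mL+mR=18 → advance +1; mR−mL=-66 → turn -1·90°
n=5: pose=(2,-3,W); sL=24, sR=120/17; mL=468/17, mR=144/17; mL+mR=36 → advance +1; mR−mL=-324/17 → turn -1·90°
n=6: pose=(1,-3,N); sL=10/3, sR=3; mL=29/6, mR=1/6; mL+mR=5 → advance +1; mR−mL=-14/3 → turn -1·90°
n=7: pose=(1,-2,E); sL=120/41, sR=24/5; mL=1092/205, mR=-192/205; mL+mR=180/41 → advance +1; mR−mL=-1284/205 → turn -1·90°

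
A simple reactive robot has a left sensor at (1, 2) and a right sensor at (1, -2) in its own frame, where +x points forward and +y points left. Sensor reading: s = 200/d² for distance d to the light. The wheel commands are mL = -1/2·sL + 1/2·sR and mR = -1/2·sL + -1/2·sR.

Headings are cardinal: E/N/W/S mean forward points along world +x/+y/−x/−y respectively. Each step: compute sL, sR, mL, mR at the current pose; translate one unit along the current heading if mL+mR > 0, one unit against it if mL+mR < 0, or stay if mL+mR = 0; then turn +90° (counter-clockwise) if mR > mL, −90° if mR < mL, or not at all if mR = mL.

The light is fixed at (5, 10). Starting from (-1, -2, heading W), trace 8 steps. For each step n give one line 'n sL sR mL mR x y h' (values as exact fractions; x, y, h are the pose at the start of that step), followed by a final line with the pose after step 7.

0 40/49 200/149 1920/7301 -7880/7301 -1 -2 W
1 20/17 20/13 40/221 -300/221 0 -2 N
2 200/137 200/241 -10400/33017 -37800/33017 0 -3 E
3 50/53 10/13 -60/689 -590/689 -1 -3 S
4 40/49 200/149 1920/7301 -7880/7301 -1 -2 W
5 20/17 20/13 40/221 -300/221 0 -2 N
6 200/137 200/241 -10400/33017 -37800/33017 0 -3 E
7 50/53 10/13 -60/689 -590/689 -1 -3 S
final -1 -2 W

n=0: pose=(-1,-2,W); sL=40/49, sR=200/149; mL=1920/7301, mR=-7880/7301; mL+mR=-40/49 → advance -1; mR−mL=-200/149 → turn -1·90°
n=1: pose=(0,-2,N); sL=20/17, sR=20/13; mL=40/221, mR=-300/221; mL+mR=-20/17 → advance -1; mR−mL=-20/13 → turn -1·90°
n=2: pose=(0,-3,E); sL=200/137, sR=200/241; mL=-10400/33017, mR=-37800/33017; mL+mR=-200/137 → advance -1; mR−mL=-200/241 → turn -1·90°
n=3: pose=(-1,-3,S); sL=50/53, sR=10/13; mL=-60/689, mR=-590/689; mL+mR=-50/53 → advance -1; mR−mL=-10/13 → turn -1·90°
n=4: pose=(-1,-2,W); sL=40/49, sR=200/149; mL=1920/7301, mR=-7880/7301; mL+mR=-40/49 → advance -1; mR−mL=-200/149 → turn -1·90°
n=5: pose=(0,-2,N); sL=20/17, sR=20/13; mL=40/221, mR=-300/221; mL+mR=-20/17 → advance -1; mR−mL=-20/13 → turn -1·90°
n=6: pose=(0,-3,E); sL=200/137, sR=200/241; mL=-10400/33017, mR=-37800/33017; mL+mR=-200/137 → advance -1; mR−mL=-200/241 → turn -1·90°
n=7: pose=(-1,-3,S); sL=50/53, sR=10/13; mL=-60/689, mR=-590/689; mL+mR=-50/53 → advance -1; mR−mL=-10/13 → turn -1·90°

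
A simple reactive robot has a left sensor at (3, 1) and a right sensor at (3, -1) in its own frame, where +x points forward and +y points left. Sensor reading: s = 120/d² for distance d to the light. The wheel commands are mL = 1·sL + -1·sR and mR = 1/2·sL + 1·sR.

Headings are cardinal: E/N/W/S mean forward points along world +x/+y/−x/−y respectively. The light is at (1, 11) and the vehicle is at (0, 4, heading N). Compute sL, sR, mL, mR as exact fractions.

6 15/2 -3/2 21/2

left sensor world pos  = (-1, 7); dL² = 20
right sensor world pos = (1, 7); dR² = 16
sL = 120/20 = 6
sR = 120/16 = 15/2
mL = 1·sL + -1·sR = -3/2
mR = 1/2·sL + 1·sR = 21/2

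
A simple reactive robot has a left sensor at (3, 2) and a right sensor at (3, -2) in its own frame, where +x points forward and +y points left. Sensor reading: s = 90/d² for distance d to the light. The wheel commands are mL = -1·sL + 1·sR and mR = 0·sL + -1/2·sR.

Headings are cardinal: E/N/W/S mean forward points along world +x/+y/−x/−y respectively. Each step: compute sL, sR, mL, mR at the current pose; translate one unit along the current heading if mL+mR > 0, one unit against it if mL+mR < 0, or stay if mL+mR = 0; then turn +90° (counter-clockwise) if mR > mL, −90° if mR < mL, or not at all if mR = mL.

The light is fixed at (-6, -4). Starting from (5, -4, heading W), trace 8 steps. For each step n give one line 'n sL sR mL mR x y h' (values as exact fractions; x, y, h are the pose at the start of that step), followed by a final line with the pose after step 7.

0 45/34 45/34 0 -45/68 5 -4 W
1 90/109 18/41 -1728/4469 -9/41 6 -4 N
2 1 45/41 4/41 -45/82 6 -5 W
3 18/25 90/229 -1872/5725 -45/229 7 -5 N
4 45/58 9/10 18/145 -9/20 7 -6 W
5 18/29 90/257 -2016/7453 -45/257 8 -6 N
6 45/73 45/61 540/4453 -45/122 8 -7 W
7 90/169 90/289 -10800/48841 -45/289 9 -7 N
final 9 -8 W

n=0: pose=(5,-4,W); sL=45/34, sR=45/34; mL=0, mR=-45/68; mL+mR=-45/68 → advance -1; mR−mL=-45/68 → turn -1·90°
n=1: pose=(6,-4,N); sL=90/109, sR=18/41; mL=-1728/4469, mR=-9/41; mL+mR=-2709/4469 → advance -1; mR−mL=747/4469 → turn +1·90°
n=2: pose=(6,-5,W); sL=1, sR=45/41; mL=4/41, mR=-45/82; mL+mR=-37/82 → advance -1; mR−mL=-53/82 → turn -1·90°
n=3: pose=(7,-5,N); sL=18/25, sR=90/229; mL=-1872/5725, mR=-45/229; mL+mR=-2997/5725 → advance -1; mR−mL=747/5725 → turn +1·90°
n=4: pose=(7,-6,W); sL=45/58, sR=9/10; mL=18/145, mR=-9/20; mL+mR=-189/580 → advance -1; mR−mL=-333/580 → turn -1·90°
n=5: pose=(8,-6,N); sL=18/29, sR=90/257; mL=-2016/7453, mR=-45/257; mL+mR=-3321/7453 → advance -1; mR−mL=711/7453 → turn +1·90°
n=6: pose=(8,-7,W); sL=45/73, sR=45/61; mL=540/4453, mR=-45/122; mL+mR=-2205/8906 → advance -1; mR−mL=-4365/8906 → turn -1·90°
n=7: pose=(9,-7,N); sL=90/169, sR=90/289; mL=-10800/48841, mR=-45/289; mL+mR=-18405/48841 → advance -1; mR−mL=3195/48841 → turn +1·90°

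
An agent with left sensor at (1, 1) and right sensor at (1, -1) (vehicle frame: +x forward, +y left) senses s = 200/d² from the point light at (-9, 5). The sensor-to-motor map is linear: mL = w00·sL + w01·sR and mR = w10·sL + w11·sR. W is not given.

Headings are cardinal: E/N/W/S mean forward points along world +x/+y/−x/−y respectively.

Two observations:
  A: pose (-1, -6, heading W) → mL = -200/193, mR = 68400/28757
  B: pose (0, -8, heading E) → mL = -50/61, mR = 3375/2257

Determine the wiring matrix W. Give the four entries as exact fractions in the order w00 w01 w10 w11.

obs A: pose=(-1,-6,W) → sL=200/193, sR=200/149, mL=-200/193, mR=68400/28757
obs B: pose=(0,-8,E) → sL=50/61, sR=25/37, mL=-50/61, mR=3375/2257
sensor matrix S = [[200/193, 200/149], [50/61, 25/37]]; det S = -25965000/64904549
solve [mL_A; mL_B] = S·[w00; w01] and [mR_A; mR_B] = S·[w10; w11]:
  w00 = -1, w01 = 0, w10 = 1, w11 = 1

-1 0 1 1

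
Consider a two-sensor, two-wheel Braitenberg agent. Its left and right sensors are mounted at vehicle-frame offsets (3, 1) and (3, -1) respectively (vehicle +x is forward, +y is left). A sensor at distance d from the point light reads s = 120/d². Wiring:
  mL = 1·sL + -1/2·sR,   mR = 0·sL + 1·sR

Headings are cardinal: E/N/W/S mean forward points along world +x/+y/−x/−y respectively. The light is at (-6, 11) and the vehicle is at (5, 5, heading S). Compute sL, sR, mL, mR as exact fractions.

8/15 120/181 548/2715 120/181

left sensor world pos  = (6, 2); dL² = 225
right sensor world pos = (4, 2); dR² = 181
sL = 120/225 = 8/15
sR = 120/181 = 120/181
mL = 1·sL + -1/2·sR = 548/2715
mR = 0·sL + 1·sR = 120/181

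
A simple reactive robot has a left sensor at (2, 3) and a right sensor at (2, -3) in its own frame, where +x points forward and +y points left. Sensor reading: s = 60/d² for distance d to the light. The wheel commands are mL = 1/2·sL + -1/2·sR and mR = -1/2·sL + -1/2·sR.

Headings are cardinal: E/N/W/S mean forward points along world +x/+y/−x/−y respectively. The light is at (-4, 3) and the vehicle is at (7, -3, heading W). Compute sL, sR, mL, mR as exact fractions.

10/27 2/3 -4/27 -14/27

left sensor world pos  = (5, -6); dL² = 162
right sensor world pos = (5, 0); dR² = 90
sL = 60/162 = 10/27
sR = 60/90 = 2/3
mL = 1/2·sL + -1/2·sR = -4/27
mR = -1/2·sL + -1/2·sR = -14/27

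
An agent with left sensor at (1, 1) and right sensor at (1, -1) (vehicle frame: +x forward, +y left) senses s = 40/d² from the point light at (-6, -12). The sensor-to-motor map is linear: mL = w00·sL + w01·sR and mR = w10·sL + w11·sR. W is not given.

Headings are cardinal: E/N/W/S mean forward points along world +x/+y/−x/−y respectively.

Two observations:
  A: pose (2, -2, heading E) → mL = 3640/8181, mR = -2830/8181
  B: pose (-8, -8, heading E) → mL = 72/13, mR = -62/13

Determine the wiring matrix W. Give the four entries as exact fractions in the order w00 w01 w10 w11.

obs A: pose=(2,-2,E) → sL=20/101, sR=20/81, mL=3640/8181, mR=-2830/8181
obs B: pose=(-8,-8,E) → sL=20/13, sR=4, mL=72/13, mR=-62/13
sensor matrix S = [[20/101, 20/81], [20/13, 4]]; det S = 43840/106353
solve [mL_A; mL_B] = S·[w00; w01] and [mR_A; mR_B] = S·[w10; w11]:
  w00 = 1, w01 = 1, w10 = -1/2, w11 = -1

1 1 -1/2 -1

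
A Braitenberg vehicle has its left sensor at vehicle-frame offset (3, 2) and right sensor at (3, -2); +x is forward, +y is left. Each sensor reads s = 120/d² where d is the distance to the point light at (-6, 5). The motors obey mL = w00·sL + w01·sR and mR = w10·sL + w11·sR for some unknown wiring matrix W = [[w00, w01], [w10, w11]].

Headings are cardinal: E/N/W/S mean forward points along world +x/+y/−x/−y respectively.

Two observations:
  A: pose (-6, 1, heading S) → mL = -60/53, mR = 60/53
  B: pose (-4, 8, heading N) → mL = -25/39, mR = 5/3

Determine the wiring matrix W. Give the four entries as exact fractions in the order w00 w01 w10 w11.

1/2 -1 1/2 0

obs A: pose=(-6,1,S) → sL=120/53, sR=120/53, mL=-60/53, mR=60/53
obs B: pose=(-4,8,N) → sL=10/3, sR=30/13, mL=-25/39, mR=5/3
sensor matrix S = [[120/53, 120/53], [10/3, 30/13]]; det S = -1600/689
solve [mL_A; mL_B] = S·[w00; w01] and [mR_A; mR_B] = S·[w10; w11]:
  w00 = 1/2, w01 = -1, w10 = 1/2, w11 = 0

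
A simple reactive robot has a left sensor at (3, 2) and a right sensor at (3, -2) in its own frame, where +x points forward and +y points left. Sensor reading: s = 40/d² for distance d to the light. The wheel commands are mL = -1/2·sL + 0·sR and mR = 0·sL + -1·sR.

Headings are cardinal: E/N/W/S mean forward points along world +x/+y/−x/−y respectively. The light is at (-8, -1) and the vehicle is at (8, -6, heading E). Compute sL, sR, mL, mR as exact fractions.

4/37 4/41 -2/37 -4/41

left sensor world pos  = (11, -4); dL² = 370
right sensor world pos = (11, -8); dR² = 410
sL = 40/370 = 4/37
sR = 40/410 = 4/41
mL = -1/2·sL + 0·sR = -2/37
mR = 0·sL + -1·sR = -4/41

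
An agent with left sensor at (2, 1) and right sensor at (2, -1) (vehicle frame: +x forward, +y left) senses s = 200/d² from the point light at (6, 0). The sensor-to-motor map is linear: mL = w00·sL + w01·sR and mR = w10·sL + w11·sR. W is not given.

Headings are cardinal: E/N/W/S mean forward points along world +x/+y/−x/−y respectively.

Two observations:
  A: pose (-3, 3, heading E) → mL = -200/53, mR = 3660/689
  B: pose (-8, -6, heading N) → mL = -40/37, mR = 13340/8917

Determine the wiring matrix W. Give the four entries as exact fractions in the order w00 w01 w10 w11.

obs A: pose=(-3,3,E) → sL=40/13, sR=200/53, mL=-200/53, mR=3660/689
obs B: pose=(-8,-6,N) → sL=200/241, sR=40/37, mL=-40/37, mR=13340/8917
sensor matrix S = [[40/13, 200/53], [200/241, 40/37]]; det S = 1196800/6143813
solve [mL_A; mL_B] = S·[w00; w01] and [mR_A; mR_B] = S·[w10; w11]:
  w00 = 0, w01 = -1, w10 = 1/2, w11 = 1

0 -1 1/2 1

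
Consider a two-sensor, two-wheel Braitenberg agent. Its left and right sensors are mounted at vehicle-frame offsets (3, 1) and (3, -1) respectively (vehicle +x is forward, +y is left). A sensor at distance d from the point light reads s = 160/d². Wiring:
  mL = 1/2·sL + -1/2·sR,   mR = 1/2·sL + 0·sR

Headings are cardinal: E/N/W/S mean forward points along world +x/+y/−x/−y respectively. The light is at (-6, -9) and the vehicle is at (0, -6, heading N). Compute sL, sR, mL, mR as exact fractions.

160/61 32/17 384/1037 80/61

left sensor world pos  = (-1, -3); dL² = 61
right sensor world pos = (1, -3); dR² = 85
sL = 160/61 = 160/61
sR = 160/85 = 32/17
mL = 1/2·sL + -1/2·sR = 384/1037
mR = 1/2·sL + 0·sR = 80/61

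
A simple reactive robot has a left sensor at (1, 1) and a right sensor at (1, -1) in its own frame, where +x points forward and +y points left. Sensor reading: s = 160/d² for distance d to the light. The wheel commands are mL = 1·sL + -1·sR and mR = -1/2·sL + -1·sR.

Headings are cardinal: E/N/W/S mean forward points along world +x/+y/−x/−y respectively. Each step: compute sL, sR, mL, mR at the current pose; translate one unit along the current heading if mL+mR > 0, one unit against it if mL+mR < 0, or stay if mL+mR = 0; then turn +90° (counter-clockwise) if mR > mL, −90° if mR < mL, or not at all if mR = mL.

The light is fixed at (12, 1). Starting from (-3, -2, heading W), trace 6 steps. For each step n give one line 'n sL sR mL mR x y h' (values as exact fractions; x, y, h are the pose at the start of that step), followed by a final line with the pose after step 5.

0 10/17 8/13 -6/221 -201/221 -3 -2 W
1 160/229 160/173 -8960/39617 -50480/39617 -2 -2 N
2 80/89 80/97 640/8633 -11000/8633 -2 -3 E
3 160/221 160/281 9600/62101 -57840/62101 -3 -3 S
4 10/17 8/13 -6/221 -201/221 -3 -2 W
5 160/229 160/173 -8960/39617 -50480/39617 -2 -2 N
final -2 -3 E

n=0: pose=(-3,-2,W); sL=10/17, sR=8/13; mL=-6/221, mR=-201/221; mL+mR=-207/221 → advance -1; mR−mL=-15/17 → turn -1·90°
n=1: pose=(-2,-2,N); sL=160/229, sR=160/173; mL=-8960/39617, mR=-50480/39617; mL+mR=-59440/39617 → advance -1; mR−mL=-240/229 → turn -1·90°
n=2: pose=(-2,-3,E); sL=80/89, sR=80/97; mL=640/8633, mR=-11000/8633; mL+mR=-10360/8633 → advance -1; mR−mL=-120/89 → turn -1·90°
n=3: pose=(-3,-3,S); sL=160/221, sR=160/281; mL=9600/62101, mR=-57840/62101; mL+mR=-48240/62101 → advance -1; mR−mL=-240/221 → turn -1·90°
n=4: pose=(-3,-2,W); sL=10/17, sR=8/13; mL=-6/221, mR=-201/221; mL+mR=-207/221 → advance -1; mR−mL=-15/17 → turn -1·90°
n=5: pose=(-2,-2,N); sL=160/229, sR=160/173; mL=-8960/39617, mR=-50480/39617; mL+mR=-59440/39617 → advance -1; mR−mL=-240/229 → turn -1·90°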